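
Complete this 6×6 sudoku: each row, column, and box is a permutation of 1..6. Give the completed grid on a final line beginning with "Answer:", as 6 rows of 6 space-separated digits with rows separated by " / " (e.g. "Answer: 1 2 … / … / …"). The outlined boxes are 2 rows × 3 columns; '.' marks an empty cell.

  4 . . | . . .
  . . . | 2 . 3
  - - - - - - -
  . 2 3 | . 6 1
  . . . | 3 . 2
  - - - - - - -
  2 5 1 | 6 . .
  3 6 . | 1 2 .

Step 1. [r1c4∈{5}] r1c4 is down to just 5. So r1c4=5.
Step 2. [r2c2∈{1}] nothing but 1 survives at r2c2 ⇒ r2c2=1.
Step 3. [r4c5∈{4,5}] across col 5, 5 lands solely at r4c5, so r4c5=5.
Step 4. [r2c3∈{5,6}] 5 has one home in col 3: r2c3. So r2c3=5.
Step 5. [r5c6∈{4}] r5c6's peers cover all but 4. So r5c6=4.
Step 6. [r2c1∈{6}] r2c1 is down to just 6, so r2c1=6.
Step 7. [r6c3∈{4}] only 4 remains possible at r6c3, so r6c3=4.
Step 8. [r4c2∈{4}] only 4 remains possible at r4c2, so r4c2=4.
Step 9. [r4c1∈{1}] nothing but 1 survives at r4c1. So r4c1=1.
Step 10. [r1c3∈{2}] r1c3 has the single candidate 2, so r1c3=2.
Step 11. [r1c5∈{1}] r1c5's peers cover all but 1. So r1c5=1.
Step 12. [r6c6∈{5}] r6c6 has the single candidate 5 ⇒ r6c6=5.
Step 13. [r2c5∈{4}] r2c5's peers cover all but 4, so r2c5=4.
Step 14. [r4c3∈{6}] r4c3's peers cover all but 6. So r4c3=6.
Step 15. [r1c6∈{6}] r1c6 has the single candidate 6, so r1c6=6.
Step 16. [r5c5∈{3}] nothing but 3 survives at r5c5, so r5c5=3.
Step 17. [r3c1∈{5}] r3c1 is down to just 5 ⇒ r3c1=5.
Step 18. [r3c4∈{4}] r3c4 has the single candidate 4 ⇒ r3c4=4.
Step 19. [r1c2∈{3}] r1c2 is down to just 3, so r1c2=3.

Answer: 4 3 2 5 1 6 / 6 1 5 2 4 3 / 5 2 3 4 6 1 / 1 4 6 3 5 2 / 2 5 1 6 3 4 / 3 6 4 1 2 5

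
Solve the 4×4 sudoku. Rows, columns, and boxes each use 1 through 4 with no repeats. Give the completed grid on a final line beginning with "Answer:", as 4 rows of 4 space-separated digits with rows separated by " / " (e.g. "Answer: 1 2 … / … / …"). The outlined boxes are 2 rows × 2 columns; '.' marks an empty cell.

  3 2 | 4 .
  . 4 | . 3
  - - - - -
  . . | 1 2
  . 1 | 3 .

Step 1. [r4c1∈{2,4}] 2 has one home in row 4: r4c1 ⇒ r4c1=2.
Step 2. [r2c3∈{2}] r2c3 is down to just 2, so r2c3=2.
Step 3. [r3c1∈{4}] only 4 remains possible at r3c1 ⇒ r3c1=4.
Step 4. [r4c4∈{4}] r4c4 has the single candidate 4, so r4c4=4.
Step 5. [r1c4∈{1}] r1c4 has the single candidate 1. So r1c4=1.
Step 6. [r2c1∈{1}] nothing but 1 survives at r2c1 ⇒ r2c1=1.
Step 7. [r3c2∈{3}] only 3 remains possible at r3c2 ⇒ r3c2=3.

Answer: 3 2 4 1 / 1 4 2 3 / 4 3 1 2 / 2 1 3 4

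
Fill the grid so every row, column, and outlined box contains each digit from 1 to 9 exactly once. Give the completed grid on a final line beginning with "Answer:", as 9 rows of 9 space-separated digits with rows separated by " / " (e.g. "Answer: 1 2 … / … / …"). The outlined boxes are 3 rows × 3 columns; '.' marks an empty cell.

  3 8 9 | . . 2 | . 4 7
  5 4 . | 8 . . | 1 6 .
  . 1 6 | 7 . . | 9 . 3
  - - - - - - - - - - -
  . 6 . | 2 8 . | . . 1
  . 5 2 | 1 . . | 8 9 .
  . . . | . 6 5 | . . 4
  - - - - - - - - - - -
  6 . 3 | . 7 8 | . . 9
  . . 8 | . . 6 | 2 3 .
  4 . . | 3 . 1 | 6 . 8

Step 1. [r5c1∈{7}] only 7 remains possible at r5c1, so r5c1=7.
Step 2. [r1c7∈{5}] r1c7's peers cover all but 5, so r1c7=5.
Step 3. [r4c6∈{3,4,7,9}] r4c6 is the only open cell in col 6 admitting 7, so r4c6=7.
Step 4. [r9c8∈{5,7}] r9c8 is the only open cell in box 9 admitting 7 ⇒ r9c8=7.
Step 5. [r6c4∈{9}] only 9 remains possible at r6c4, so r6c4=9.
Step 6. [r9c5∈{2,5,9}] in col 5, 2 fits only at r9c5 ⇒ r9c5=2.
Step 7. [r8c5∈{4,5,9}] box 8 places 9 nowhere but r8c5 ⇒ r8c5=9.
Step 8. [r3c6∈{4}] nothing but 4 survives at r3c6 ⇒ r3c6=4.
Step 9. [r5c6∈{3}] r5c6's peers cover all but 3. So r5c6=3.
Step 10. [r8c4∈{4,5}] r8c4 is the only open cell in row 8 admitting 4. So r8c4=4.
Step 11. [r3c8∈{2,8}] in row 3, 8 fits only at r3c8 ⇒ r3c8=8.
Step 12. [r6c2∈{3}] only 3 remains possible at r6c2, so r6c2=3.
Step 13. [r8c1∈{1}] r8c1's peers cover all but 1 ⇒ r8c1=1.
Step 14. [r7c4∈{5}] r7c4's peers cover all but 5. So r7c4=5.
Step 15. [r2c6∈{9}] r2c6 has the single candidate 9, so r2c6=9.
Step 16. [r4c1∈{9}] nothing but 9 survives at r4c1, so r4c1=9.
Step 17. [r7c2∈{2}] nothing but 2 survives at r7c2, so r7c2=2.
Step 18. [r4c8∈{5}] r4c8 is down to just 5 ⇒ r4c8=5.
Step 19. [r3c1∈{2}] r3c1's peers cover all but 2, so r3c1=2.
Step 20. [r6c7∈{7}] r6c7's peers cover all but 7, so r6c7=7.
Step 21. [r1c5∈{1}] r1c5 is down to just 1 ⇒ r1c5=1.
Step 22. [r5c5∈{4}] nothing but 4 survives at r5c5 ⇒ r5c5=4.
Step 23. [r6c1∈{8}] only 8 remains possible at r6c1. So r6c1=8.
Step 24. [r8c9∈{5}] nothing but 5 survives at r8c9 ⇒ r8c9=5.
Step 25. [r6c8∈{2}] nothing but 2 survives at r6c8 ⇒ r6c8=2.
Step 26. [r8c2∈{7}] r8c2 is down to just 7 ⇒ r8c2=7.
Step 27. [r2c3∈{7}] r2c3's peers cover all but 7, so r2c3=7.
Step 28. [r9c3∈{5}] r9c3's peers cover all but 5, so r9c3=5.
Step 29. [r9c2∈{9}] only 9 remains possible at r9c2 ⇒ r9c2=9.
Step 30. [r7c8∈{1}] r7c8's peers cover all but 1. So r7c8=1.
Step 31. [r4c7∈{3}] r4c7's peers cover all but 3, so r4c7=3.
Step 32. [r3c5∈{5}] r3c5 has the single candidate 5. So r3c5=5.
Step 33. [r5c9∈{6}] nothing but 6 survives at r5c9 ⇒ r5c9=6.
Step 34. [r4c3∈{4}] r4c3 is down to just 4. So r4c3=4.
Step 35. [r2c9∈{2}] r2c9 has the single candidate 2. So r2c9=2.
Step 36. [r7c7∈{4}] r7c7's peers cover all but 4. So r7c7=4.
Step 37. [r6c3∈{1}] r6c3 has the single candidate 1, so r6c3=1.
Step 38. [r1c4∈{6}] r1c4 has the single candidate 6. So r1c4=6.
Step 39. [r2c5∈{3}] r2c5's peers cover all but 3 ⇒ r2c5=3.

Answer: 3 8 9 6 1 2 5 4 7 / 5 4 7 8 3 9 1 6 2 / 2 1 6 7 5 4 9 8 3 / 9 6 4 2 8 7 3 5 1 / 7 5 2 1 4 3 8 9 6 / 8 3 1 9 6 5 7 2 4 / 6 2 3 5 7 8 4 1 9 / 1 7 8 4 9 6 2 3 5 / 4 9 5 3 2 1 6 7 8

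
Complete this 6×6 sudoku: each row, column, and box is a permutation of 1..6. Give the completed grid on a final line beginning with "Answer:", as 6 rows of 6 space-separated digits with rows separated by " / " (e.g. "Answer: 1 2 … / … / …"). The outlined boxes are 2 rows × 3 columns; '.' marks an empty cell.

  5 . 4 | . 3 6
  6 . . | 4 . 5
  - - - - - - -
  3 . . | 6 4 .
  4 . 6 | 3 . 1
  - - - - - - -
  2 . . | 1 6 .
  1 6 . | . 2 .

Step 1. [r4c2∈{2,5}] in row 4, 2 fits only at r4c2 ⇒ r4c2=2.
Step 2. [r5c2∈{3,4,5}] across col 2, 4 lands solely at r5c2. So r5c2=4.
Step 3. [r1c2∈{1}] r1c2 is down to just 1. So r1c2=1.
Step 4. [r5c3∈{3,5}] in row 5, 5 fits only at r5c3 ⇒ r5c3=5.
Step 5. [r6c3∈{3}] r6c3's peers cover all but 3, so r6c3=3.
Step 6. [r6c4∈{5}] r6c4 is down to just 5. So r6c4=5.
Step 7. [r3c2∈{5}] r3c2 is down to just 5 ⇒ r3c2=5.
Step 8. [r2c5∈{1}] r2c5 has the single candidate 1. So r2c5=1.
Step 9. [r1c4∈{2}] nothing but 2 survives at r1c4. So r1c4=2.
Step 10. [r5c6∈{3}] nothing but 3 survives at r5c6. So r5c6=3.
Step 11. [r2c3∈{2}] r2c3 has the single candidate 2, so r2c3=2.
Step 12. [r3c3∈{1}] nothing but 1 survives at r3c3. So r3c3=1.
Step 13. [r6c6∈{4}] nothing but 4 survives at r6c6, so r6c6=4.
Step 14. [r3c6∈{2}] r3c6 is down to just 2 ⇒ r3c6=2.
Step 15. [r2c2∈{3}] r2c2 is down to just 3, so r2c2=3.
Step 16. [r4c5∈{5}] r4c5's peers cover all but 5 ⇒ r4c5=5.

Answer: 5 1 4 2 3 6 / 6 3 2 4 1 5 / 3 5 1 6 4 2 / 4 2 6 3 5 1 / 2 4 5 1 6 3 / 1 6 3 5 2 4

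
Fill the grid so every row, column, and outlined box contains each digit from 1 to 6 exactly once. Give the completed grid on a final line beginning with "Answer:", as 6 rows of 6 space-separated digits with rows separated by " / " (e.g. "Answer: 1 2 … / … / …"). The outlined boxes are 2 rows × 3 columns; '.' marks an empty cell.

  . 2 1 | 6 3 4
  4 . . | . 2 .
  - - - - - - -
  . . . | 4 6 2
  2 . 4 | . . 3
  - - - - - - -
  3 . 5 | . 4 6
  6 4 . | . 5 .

Step 1. [r2c6∈{1,5}] 5 has one home in col 6: r2c6 ⇒ r2c6=5.
Step 2. [r4c2∈{1,5,6}] r4c2 is the only open cell in row 4 admitting 6. So r4c2=6.
Step 3. [r2c4∈{1}] only 1 remains possible at r2c4, so r2c4=1.
Step 4. [r3c2∈{1,3,5}] r3c2 is the only open cell in col 2 admitting 5, so r3c2=5.
Step 5. [r5c4∈{2}] r5c4 has the single candidate 2 ⇒ r5c4=2.
Step 6. [r3c3∈{3}] only 3 remains possible at r3c3 ⇒ r3c3=3.
Step 7. [r4c5∈{1}] r4c5's peers cover all but 1. So r4c5=1.
Step 8. [r1c1∈{5}] only 5 remains possible at r1c1, so r1c1=5.
Step 9. [r6c3∈{2}] only 2 remains possible at r6c3 ⇒ r6c3=2.
Step 10. [r4c4∈{5}] r4c4's peers cover all but 5 ⇒ r4c4=5.
Step 11. [r3c1∈{1}] only 1 remains possible at r3c1. So r3c1=1.
Step 12. [r2c2∈{3}] r2c2 has the single candidate 3 ⇒ r2c2=3.
Step 13. [r6c6∈{1}] nothing but 1 survives at r6c6 ⇒ r6c6=1.
Step 14. [r6c4∈{3}] nothing but 3 survives at r6c4 ⇒ r6c4=3.
Step 15. [r5c2∈{1}] r5c2's peers cover all but 1, so r5c2=1.
Step 16. [r2c3∈{6}] r2c3's peers cover all but 6, so r2c3=6.

Answer: 5 2 1 6 3 4 / 4 3 6 1 2 5 / 1 5 3 4 6 2 / 2 6 4 5 1 3 / 3 1 5 2 4 6 / 6 4 2 3 5 1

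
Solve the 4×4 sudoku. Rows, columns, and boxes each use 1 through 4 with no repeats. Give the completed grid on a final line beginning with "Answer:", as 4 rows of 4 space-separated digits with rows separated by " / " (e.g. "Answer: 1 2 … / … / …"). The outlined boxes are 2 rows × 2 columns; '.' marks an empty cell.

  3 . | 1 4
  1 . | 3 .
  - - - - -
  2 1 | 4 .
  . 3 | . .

Step 1. [r2c4∈{2}] r2c4 is down to just 2. So r2c4=2.
Step 2. [r2c2∈{4}] nothing but 4 survives at r2c2. So r2c2=4.
Step 3. [r3c4∈{3}] nothing but 3 survives at r3c4. So r3c4=3.
Step 4. [r4c1∈{4}] r4c1 is down to just 4, so r4c1=4.
Step 5. [r4c4∈{1}] only 1 remains possible at r4c4, so r4c4=1.
Step 6. [r4c3∈{2}] r4c3's peers cover all but 2. So r4c3=2.
Step 7. [r1c2∈{2}] nothing but 2 survives at r1c2, so r1c2=2.

Answer: 3 2 1 4 / 1 4 3 2 / 2 1 4 3 / 4 3 2 1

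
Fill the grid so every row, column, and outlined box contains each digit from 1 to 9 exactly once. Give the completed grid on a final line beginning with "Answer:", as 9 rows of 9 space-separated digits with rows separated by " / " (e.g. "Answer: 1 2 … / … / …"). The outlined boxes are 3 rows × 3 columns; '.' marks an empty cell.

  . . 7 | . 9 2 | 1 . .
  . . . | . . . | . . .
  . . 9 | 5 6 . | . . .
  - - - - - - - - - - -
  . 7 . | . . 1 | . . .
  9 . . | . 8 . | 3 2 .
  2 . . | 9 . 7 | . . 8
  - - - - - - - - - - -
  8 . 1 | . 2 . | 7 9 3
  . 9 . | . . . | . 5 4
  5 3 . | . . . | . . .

Step 1. [r4c3∈{3,4,5,6,8}] in row 4, 8 fits only at r4c3. So r4c3=8.
Step 2. [r5c9∈{1,5,6,7}] row 5 places 7 nowhere but r5c9. So r5c9=7.
Step 3. [r5c2∈{1,4,5,6}] 1 has one home in row 5: r5c2, so r5c2=1.
Step 4. [r9c9∈{1,2,6}] across col 9, 1 lands solely at r9c9, so r9c9=1.
Step 5. [r3c9∈{2}] r3c9 is down to just 2. So r3c9=2.
Step 6. [r2c2∈{2,4,5,6,8}] 2 has one home in col 2: r2c2. So r2c2=2.
Step 7. [r3c8∈{3,4,7,8}] row 3 places 7 nowhere but r3c8, so r3c8=7.
Step 8. [r4c4∈{2,3,4,6}] r4c4 is the only open cell in row 4 admitting 2, so r4c4=2.
Step 9. [r7c6∈{4,5,6}] r7c6 is the only open cell in row 7 admitting 5 ⇒ r7c6=5.
Step 10. [r5c3∈{4,5,6}] 5 has one home in row 5: r5c3 ⇒ r5c3=5.
Step 11. [r1c2∈{4,5,6,8}] across col 2, 5 lands solely at r1c2, so r1c2=5.
Step 12. [r1c9∈{6}] only 6 remains possible at r1c9, so r1c9=6.
Step 13. [r9c6∈{4,6,8,9}] 9 has one home in row 9: r9c6, so r9c6=9.
Step 14. [r8c1∈{6,7}] across col 1, 7 lands solely at r8c1. So r8c1=7.
Step 15. [r3c2∈{4,8}] 8 has one home in col 2: r3c2, so r3c2=8.
Step 16. [r3c7∈{4}] r3c7's peers cover all but 4, so r3c7=4.
Step 17. [r3c6∈{3}] r3c6 is down to just 3 ⇒ r3c6=3.
Step 18. [r8c4∈{1,3,6,8}] in col 4, 3 fits only at r8c4 ⇒ r8c4=3.
Step 19. [r2c4∈{1,4,7,8}] in col 4, 1 fits only at r2c4. So r2c4=1.
Step 20. [r9c4∈{4,6,7,8}] 7 has one home in col 4: r9c4. So r9c4=7.
Step 21. [r9c5∈{4}] only 4 remains possible at r9c5, so r9c5=4.
Step 22. [r7c4∈{6}] r7c4's peers cover all but 6 ⇒ r7c4=6.
Step 23. [r6c2∈{4,6}] 6 has one home in col 2: r6c2. So r6c2=6.
Step 24. [r6c7∈{5}] r6c7 has the single candidate 5, so r6c7=5.
Step 25. [r2c1∈{3,4,6}] col 1 places 6 nowhere but r2c1. So r2c1=6.
Step 26. [r1c4∈{4,8}] r1c4 is the only open cell in col 4 admitting 8 ⇒ r1c4=8.
Step 27. [r1c1∈{3,4}] row 1 places 4 nowhere but r1c1, so r1c1=4.
Step 28. [r4c8∈{4,6}] in row 4, 4 fits only at r4c8 ⇒ r4c8=4.
Step 29. [r9c8∈{6,8}] r9c8 is the only open cell in col 8 admitting 6, so r9c8=6.
Step 30. [r9c7∈{2,8}] row 9 places 8 nowhere but r9c7 ⇒ r9c7=8.
Step 31. [r6c5∈{3}] nothing but 3 survives at r6c5 ⇒ r6c5=3.
Step 32. [r4c9∈{9}] r4c9 has the single candidate 9, so r4c9=9.
Step 33. [r2c3∈{3}] r2c3's peers cover all but 3 ⇒ r2c3=3.
Step 34. [r5c4∈{4}] nothing but 4 survives at r5c4 ⇒ r5c4=4.
Step 35. [r8c3∈{2,6}] across row 8, 6 lands solely at r8c3 ⇒ r8c3=6.
Step 36. [r6c8∈{1}] r6c8 is down to just 1 ⇒ r6c8=1.
Step 37. [r9c3∈{2}] r9c3 has the single candidate 2 ⇒ r9c3=2.
Step 38. [r3c1∈{1}] nothing but 1 survives at r3c1. So r3c1=1.
Step 39. [r2c6∈{4}] r2c6 has the single candidate 4 ⇒ r2c6=4.
Step 40. [r2c9∈{5}] only 5 remains possible at r2c9. So r2c9=5.
Step 41. [r6c3∈{4}] r6c3 has the single candidate 4 ⇒ r6c3=4.
Step 42. [r1c8∈{3}] r1c8 has the single candidate 3 ⇒ r1c8=3.
Step 43. [r5c6∈{6}] r5c6 is down to just 6. So r5c6=6.
Step 44. [r4c7∈{6}] r4c7 is down to just 6, so r4c7=6.
Step 45. [r2c8∈{8}] r2c8 is down to just 8 ⇒ r2c8=8.
Step 46. [r8c6∈{8}] only 8 remains possible at r8c6 ⇒ r8c6=8.
Step 47. [r2c7∈{9}] nothing but 9 survives at r2c7. So r2c7=9.
Step 48. [r8c7∈{2}] r8c7 has the single candidate 2 ⇒ r8c7=2.
Step 49. [r8c5∈{1}] nothing but 1 survives at r8c5 ⇒ r8c5=1.
Step 50. [r7c2∈{4}] r7c2 is down to just 4. So r7c2=4.
Step 51. [r2c5∈{7}] r2c5 is down to just 7. So r2c5=7.
Step 52. [r4c1∈{3}] r4c1 is down to just 3 ⇒ r4c1=3.
Step 53. [r4c5∈{5}] r4c5 has the single candidate 5 ⇒ r4c5=5.

Answer: 4 5 7 8 9 2 1 3 6 / 6 2 3 1 7 4 9 8 5 / 1 8 9 5 6 3 4 7 2 / 3 7 8 2 5 1 6 4 9 / 9 1 5 4 8 6 3 2 7 / 2 6 4 9 3 7 5 1 8 / 8 4 1 6 2 5 7 9 3 / 7 9 6 3 1 8 2 5 4 / 5 3 2 7 4 9 8 6 1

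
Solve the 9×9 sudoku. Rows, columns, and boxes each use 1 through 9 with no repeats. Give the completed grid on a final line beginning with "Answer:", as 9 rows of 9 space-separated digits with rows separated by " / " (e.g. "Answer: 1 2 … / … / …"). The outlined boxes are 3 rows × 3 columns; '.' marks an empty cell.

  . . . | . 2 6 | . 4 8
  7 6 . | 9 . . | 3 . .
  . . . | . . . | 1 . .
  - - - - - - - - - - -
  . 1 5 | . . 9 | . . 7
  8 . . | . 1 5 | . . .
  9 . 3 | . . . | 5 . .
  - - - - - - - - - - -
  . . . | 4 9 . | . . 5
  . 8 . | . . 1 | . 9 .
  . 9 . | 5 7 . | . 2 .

Step 1. [r2c3∈{1,2,4,8}] 1 has one home in row 2: r2c3, so r2c3=1.
Step 2. [r8c1∈{2,3,4,5,6}] across row 8, 5 lands solely at r8c1 ⇒ r8c1=5.
Step 3. [r3c3∈{2,4,8,9}] col 3 places 8 nowhere but r3c3. So r3c3=8.
Step 4. [r1c1∈{3}] r1c1 is down to just 3. So r1c1=3.
Step 5. [r3c9∈{2,6,9}] 9 has one home in row 3: r3c9 ⇒ r3c9=9.
Step 6. [r3c8∈{5,6,7}] row 3 places 6 nowhere but r3c8 ⇒ r3c8=6.
Step 7. [r7c8∈{1,3,7,8}] across col 8, 7 lands solely at r7c8, so r7c8=7.
Step 8. [r9c9∈{1,3,4,6}] box 9 places 1 nowhere but r9c9. So r9c9=1.
Step 9. [r8c9∈{3,4,6}] r8c9 is the only open cell in box 9 admitting 3 ⇒ r8c9=3.
Step 10. [r8c5∈{6}] nothing but 6 survives at r8c5, so r8c5=6.
Step 11. [r8c4∈{2}] r8c4's peers cover all but 2. So r8c4=2.
Step 12. [r6c6∈{2,4,7,8}] in col 6, 2 fits only at r6c6, so r6c6=2.
Step 13. [r8c7∈{4}] r8c7 is down to just 4 ⇒ r8c7=4.
Step 14. [r3c6∈{3,4,7}] in col 6, 7 fits only at r3c6, so r3c6=7.
Step 15. [r3c4∈{3}] only 3 remains possible at r3c4. So r3c4=3.
Step 16. [r2c6∈{4,8}] r2c6 is the only open cell in col 6 admitting 4, so r2c6=4.
Step 17. [r2c5∈{5,8}] r2c5 is the only open cell in row 2 admitting 8. So r2c5=8.
Step 18. [r6c5∈{4}] r6c5 is down to just 4, so r6c5=4.
Step 19. [r4c1∈{2,4,6}] across row 4, 4 lands solely at r4c1, so r4c1=4.
Step 20. [r5c3∈{2,6,7}] box 4 places 6 nowhere but r5c3 ⇒ r5c3=6.
Step 21. [r5c2∈{2,7}] r5c2 is the only open cell in box 4 admitting 2 ⇒ r5c2=2.
Step 22. [r7c1∈{1,2,6}] row 7 places 1 nowhere but r7c1 ⇒ r7c1=1.
Step 23. [r7c7∈{6,8}] r7c7 is the only open cell in row 7 admitting 6 ⇒ r7c7=6.
Step 24. [r7c6∈{3,8}] across row 7, 8 lands solely at r7c6 ⇒ r7c6=8.
Step 25. [r4c4∈{6,8}] across row 4, 6 lands solely at r4c4, so r4c4=6.
Step 26. [r6c4∈{7,8}] r6c4 is the only open cell in col 4 admitting 8. So r6c4=8.
Step 27. [r4c8∈{3,8}] r4c8 is the only open cell in col 8 admitting 8, so r4c8=8.
Step 28. [r3c5∈{5}] r3c5 has the single candidate 5 ⇒ r3c5=5.
Step 29. [r6c2∈{7}] r6c2's peers cover all but 7. So r6c2=7.
Step 30. [r5c4∈{7}] r5c4 is down to just 7 ⇒ r5c4=7.
Step 31. [r4c7∈{2}] r4c7 has the single candidate 2, so r4c7=2.
Step 32. [r5c7∈{9}] nothing but 9 survives at r5c7 ⇒ r5c7=9.
Step 33. [r9c7∈{8}] r9c7 is down to just 8. So r9c7=8.
Step 34. [r7c3∈{2}] nothing but 2 survives at r7c3 ⇒ r7c3=2.
Step 35. [r5c8∈{3}] only 3 remains possible at r5c8, so r5c8=3.
Step 36. [r9c3∈{4}] only 4 remains possible at r9c3, so r9c3=4.
Step 37. [r5c9∈{4}] r5c9 is down to just 4. So r5c9=4.
Step 38. [r1c7∈{7}] r1c7 has the single candidate 7, so r1c7=7.
Step 39. [r8c3∈{7}] only 7 remains possible at r8c3 ⇒ r8c3=7.
Step 40. [r3c1∈{2}] r3c1's peers cover all but 2, so r3c1=2.
Step 41. [r2c8∈{5}] r2c8's peers cover all but 5, so r2c8=5.
Step 42. [r1c4∈{1}] r1c4 is down to just 1 ⇒ r1c4=1.
Step 43. [r4c5∈{3}] r4c5 has the single candidate 3. So r4c5=3.
Step 44. [r7c2∈{3}] nothing but 3 survives at r7c2. So r7c2=3.
Step 45. [r9c6∈{3}] nothing but 3 survives at r9c6 ⇒ r9c6=3.
Step 46. [r3c2∈{4}] r3c2's peers cover all but 4, so r3c2=4.
Step 47. [r6c9∈{6}] r6c9's peers cover all but 6, so r6c9=6.
Step 48. [r1c2∈{5}] nothing but 5 survives at r1c2. So r1c2=5.
Step 49. [r2c9∈{2}] r2c9 is down to just 2, so r2c9=2.
Step 50. [r9c1∈{6}] only 6 remains possible at r9c1 ⇒ r9c1=6.
Step 51. [r1c3∈{9}] nothing but 9 survives at r1c3 ⇒ r1c3=9.
Step 52. [r6c8∈{1}] r6c8's peers cover all but 1. So r6c8=1.

Answer: 3 5 9 1 2 6 7 4 8 / 7 6 1 9 8 4 3 5 2 / 2 4 8 3 5 7 1 6 9 / 4 1 5 6 3 9 2 8 7 / 8 2 6 7 1 5 9 3 4 / 9 7 3 8 4 2 5 1 6 / 1 3 2 4 9 8 6 7 5 / 5 8 7 2 6 1 4 9 3 / 6 9 4 5 7 3 8 2 1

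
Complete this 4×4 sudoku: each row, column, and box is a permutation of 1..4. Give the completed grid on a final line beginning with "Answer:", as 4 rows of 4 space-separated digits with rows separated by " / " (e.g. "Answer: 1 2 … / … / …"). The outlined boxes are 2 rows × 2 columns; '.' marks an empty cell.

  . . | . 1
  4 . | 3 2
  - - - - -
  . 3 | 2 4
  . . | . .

Step 1. [r4c3∈{1}] only 1 remains possible at r4c3 ⇒ r4c3=1.
Step 2. [r1c2∈{2}] r1c2's peers cover all but 2, so r1c2=2.
Step 3. [r2c2∈{1}] nothing but 1 survives at r2c2, so r2c2=1.
Step 4. [r3c1∈{1}] only 1 remains possible at r3c1. So r3c1=1.
Step 5. [r4c2∈{4}] r4c2's peers cover all but 4, so r4c2=4.
Step 6. [r1c3∈{4}] r1c3 has the single candidate 4. So r1c3=4.
Step 7. [r4c1∈{2}] r4c1 is down to just 2, so r4c1=2.
Step 8. [r1c1∈{3}] r1c1's peers cover all but 3. So r1c1=3.
Step 9. [r4c4∈{3}] r4c4 has the single candidate 3 ⇒ r4c4=3.

Answer: 3 2 4 1 / 4 1 3 2 / 1 3 2 4 / 2 4 1 3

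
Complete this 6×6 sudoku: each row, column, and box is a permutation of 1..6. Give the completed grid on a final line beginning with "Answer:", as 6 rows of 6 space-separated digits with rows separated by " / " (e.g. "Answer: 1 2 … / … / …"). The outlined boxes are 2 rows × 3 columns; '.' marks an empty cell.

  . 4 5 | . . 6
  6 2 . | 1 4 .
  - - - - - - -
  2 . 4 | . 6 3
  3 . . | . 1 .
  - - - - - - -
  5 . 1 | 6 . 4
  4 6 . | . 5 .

Step 1. [r5c5∈{2,3}] 2 has one home in row 5: r5c5 ⇒ r5c5=2.
Step 2. [r4c2∈{5}] r4c2's peers cover all but 5. So r4c2=5.
Step 3. [r6c4∈{3}] r6c4's peers cover all but 3, so r6c4=3.
Step 4. [r1c4∈{2}] r1c4 is down to just 2, so r1c4=2.
Step 5. [r3c2∈{1}] nothing but 1 survives at r3c2, so r3c2=1.
Step 6. [r4c4∈{4}] r4c4 has the single candidate 4 ⇒ r4c4=4.
Step 7. [r3c4∈{5}] only 5 remains possible at r3c4. So r3c4=5.
Step 8. [r6c3∈{2}] nothing but 2 survives at r6c3 ⇒ r6c3=2.
Step 9. [r1c5∈{3}] r1c5's peers cover all but 3. So r1c5=3.
Step 10. [r4c3∈{6}] nothing but 6 survives at r4c3 ⇒ r4c3=6.
Step 11. [r6c6∈{1}] r6c6's peers cover all but 1. So r6c6=1.
Step 12. [r2c6∈{5}] only 5 remains possible at r2c6. So r2c6=5.
Step 13. [r4c6∈{2}] r4c6 has the single candidate 2. So r4c6=2.
Step 14. [r5c2∈{3}] nothing but 3 survives at r5c2, so r5c2=3.
Step 15. [r1c1∈{1}] nothing but 1 survives at r1c1. So r1c1=1.
Step 16. [r2c3∈{3}] r2c3 has the single candidate 3, so r2c3=3.

Answer: 1 4 5 2 3 6 / 6 2 3 1 4 5 / 2 1 4 5 6 3 / 3 5 6 4 1 2 / 5 3 1 6 2 4 / 4 6 2 3 5 1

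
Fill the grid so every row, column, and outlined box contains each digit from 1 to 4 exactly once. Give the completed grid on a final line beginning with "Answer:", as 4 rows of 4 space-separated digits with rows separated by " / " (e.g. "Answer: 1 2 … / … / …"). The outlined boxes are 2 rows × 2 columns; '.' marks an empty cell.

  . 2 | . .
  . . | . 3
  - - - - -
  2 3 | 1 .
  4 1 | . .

Step 1. [r1c3∈{4}] r1c3 has the single candidate 4. So r1c3=4.
Step 2. [r2c1∈{1}] r2c1's peers cover all but 1 ⇒ r2c1=1.
Step 3. [r2c3∈{2}] nothing but 2 survives at r2c3. So r2c3=2.
Step 4. [r1c1∈{3}] only 3 remains possible at r1c1. So r1c1=3.
Step 5. [r2c2∈{4}] only 4 remains possible at r2c2. So r2c2=4.
Step 6. [r4c4∈{2}] only 2 remains possible at r4c4. So r4c4=2.
Step 7. [r3c4∈{4}] nothing but 4 survives at r3c4 ⇒ r3c4=4.
Step 8. [r1c4∈{1}] r1c4 is down to just 1, so r1c4=1.
Step 9. [r4c3∈{3}] r4c3's peers cover all but 3. So r4c3=3.

Answer: 3 2 4 1 / 1 4 2 3 / 2 3 1 4 / 4 1 3 2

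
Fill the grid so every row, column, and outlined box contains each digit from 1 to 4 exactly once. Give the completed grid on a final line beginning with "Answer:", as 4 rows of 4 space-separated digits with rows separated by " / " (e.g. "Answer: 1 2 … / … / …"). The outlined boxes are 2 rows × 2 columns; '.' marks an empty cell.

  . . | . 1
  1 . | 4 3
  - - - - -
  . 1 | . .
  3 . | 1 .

Step 1. [r1c3∈{2}] only 2 remains possible at r1c3 ⇒ r1c3=2.
Step 2. [r3c1∈{2,4}] across col 1, 2 lands solely at r3c1, so r3c1=2.
Step 3. [r4c2∈{4}] r4c2 is down to just 4, so r4c2=4.
Step 4. [r1c2∈{3}] only 3 remains possible at r1c2. So r1c2=3.
Step 5. [r3c4∈{4}] nothing but 4 survives at r3c4 ⇒ r3c4=4.
Step 6. [r2c2∈{2}] only 2 remains possible at r2c2. So r2c2=2.
Step 7. [r1c1∈{4}] nothing but 4 survives at r1c1 ⇒ r1c1=4.
Step 8. [r4c4∈{2}] r4c4 has the single candidate 2. So r4c4=2.
Step 9. [r3c3∈{3}] only 3 remains possible at r3c3. So r3c3=3.

Answer: 4 3 2 1 / 1 2 4 3 / 2 1 3 4 / 3 4 1 2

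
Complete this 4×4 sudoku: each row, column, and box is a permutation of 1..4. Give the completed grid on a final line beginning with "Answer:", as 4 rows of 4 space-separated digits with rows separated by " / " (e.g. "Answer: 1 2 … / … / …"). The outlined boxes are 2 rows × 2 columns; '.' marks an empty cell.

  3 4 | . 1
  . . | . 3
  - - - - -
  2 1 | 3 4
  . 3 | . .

Step 1. [r1c3∈{2}] r1c3 is down to just 2. So r1c3=2.
Step 2. [r4c4∈{2}] r4c4's peers cover all but 2, so r4c4=2.
Step 3. [r2c3∈{4}] r2c3's peers cover all but 4. So r2c3=4.
Step 4. [r2c1∈{1}] r2c1 is down to just 1 ⇒ r2c1=1.
Step 5. [r4c1∈{4}] only 4 remains possible at r4c1. So r4c1=4.
Step 6. [r2c2∈{2}] nothing but 2 survives at r2c2 ⇒ r2c2=2.
Step 7. [r4c3∈{1}] r4c3 is down to just 1 ⇒ r4c3=1.

Answer: 3 4 2 1 / 1 2 4 3 / 2 1 3 4 / 4 3 1 2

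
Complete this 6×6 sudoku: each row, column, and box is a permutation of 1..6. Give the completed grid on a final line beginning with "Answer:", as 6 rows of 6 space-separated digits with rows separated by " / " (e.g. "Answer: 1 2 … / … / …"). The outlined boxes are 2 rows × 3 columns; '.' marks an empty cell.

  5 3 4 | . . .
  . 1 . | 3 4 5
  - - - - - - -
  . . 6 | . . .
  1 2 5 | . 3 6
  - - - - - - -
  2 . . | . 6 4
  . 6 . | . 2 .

Step 1. [r5c3∈{1,3}] row 5 places 3 nowhere but r5c3, so r5c3=3.
Step 2. [r5c4∈{1,5}] row 5 places 1 nowhere but r5c4 ⇒ r5c4=1.
Step 3. [r3c2∈{4}] r3c2 has the single candidate 4. So r3c2=4.
Step 4. [r1c5∈{1}] r1c5 has the single candidate 1 ⇒ r1c5=1.
Step 5. [r1c6∈{2}] r1c6 has the single candidate 2, so r1c6=2.
Step 6. [r3c4∈{2,5}] 2 has one home in row 3: r3c4. So r3c4=2.
Step 7. [r2c1∈{6}] r2c1 has the single candidate 6. So r2c1=6.
Step 8. [r6c4∈{5}] nothing but 5 survives at r6c4 ⇒ r6c4=5.
Step 9. [r6c1∈{4}] nothing but 4 survives at r6c1 ⇒ r6c1=4.
Step 10. [r4c4∈{4}] r4c4's peers cover all but 4 ⇒ r4c4=4.
Step 11. [r3c6∈{1}] only 1 remains possible at r3c6, so r3c6=1.
Step 12. [r1c4∈{6}] r1c4 is down to just 6, so r1c4=6.
Step 13. [r3c5∈{5}] nothing but 5 survives at r3c5 ⇒ r3c5=5.
Step 14. [r5c2∈{5}] r5c2's peers cover all but 5 ⇒ r5c2=5.
Step 15. [r2c3∈{2}] only 2 remains possible at r2c3 ⇒ r2c3=2.
Step 16. [r6c6∈{3}] r6c6 has the single candidate 3 ⇒ r6c6=3.
Step 17. [r6c3∈{1}] r6c3 has the single candidate 1 ⇒ r6c3=1.
Step 18. [r3c1∈{3}] nothing but 3 survives at r3c1, so r3c1=3.

Answer: 5 3 4 6 1 2 / 6 1 2 3 4 5 / 3 4 6 2 5 1 / 1 2 5 4 3 6 / 2 5 3 1 6 4 / 4 6 1 5 2 3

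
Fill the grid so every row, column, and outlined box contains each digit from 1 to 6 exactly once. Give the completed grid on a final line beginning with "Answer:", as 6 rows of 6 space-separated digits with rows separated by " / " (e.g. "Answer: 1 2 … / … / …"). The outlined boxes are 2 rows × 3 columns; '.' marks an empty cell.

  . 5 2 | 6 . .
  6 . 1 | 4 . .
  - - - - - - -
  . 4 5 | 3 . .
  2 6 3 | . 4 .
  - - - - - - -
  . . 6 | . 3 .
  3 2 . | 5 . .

Step 1. [r4c4∈{1}] nothing but 1 survives at r4c4, so r4c4=1.
Step 2. [r1c5∈{1}] r1c5 has the single candidate 1. So r1c5=1.
Step 3. [r6c6∈{1,4,6}] across row 6, 1 lands solely at r6c6, so r6c6=1.
Step 4. [r5c1∈{1,4,5}] 5 has one home in row 5: r5c1 ⇒ r5c1=5.
Step 5. [r2c5∈{2,5}] r2c5 is the only open cell in col 5 admitting 5 ⇒ r2c5=5.
Step 6. [r2c6∈{2,3}] r2c6 is the only open cell in row 2 admitting 2, so r2c6=2.
Step 7. [r3c5∈{2,6}] in row 3, 2 fits only at r3c5 ⇒ r3c5=2.
Step 8. [r5c4∈{2}] only 2 remains possible at r5c4. So r5c4=2.
Step 9. [r2c2∈{3}] r2c2 is down to just 3. So r2c2=3.
Step 10. [r1c6∈{3}] r1c6 has the single candidate 3. So r1c6=3.
Step 11. [r6c3∈{4}] only 4 remains possible at r6c3, so r6c3=4.
Step 12. [r5c6∈{4}] r5c6's peers cover all but 4, so r5c6=4.
Step 13. [r4c6∈{5}] r4c6's peers cover all but 5 ⇒ r4c6=5.
Step 14. [r5c2∈{1}] only 1 remains possible at r5c2. So r5c2=1.
Step 15. [r3c1∈{1}] r3c1 is down to just 1, so r3c1=1.
Step 16. [r6c5∈{6}] only 6 remains possible at r6c5, so r6c5=6.
Step 17. [r3c6∈{6}] r3c6's peers cover all but 6, so r3c6=6.
Step 18. [r1c1∈{4}] nothing but 4 survives at r1c1. So r1c1=4.

Answer: 4 5 2 6 1 3 / 6 3 1 4 5 2 / 1 4 5 3 2 6 / 2 6 3 1 4 5 / 5 1 6 2 3 4 / 3 2 4 5 6 1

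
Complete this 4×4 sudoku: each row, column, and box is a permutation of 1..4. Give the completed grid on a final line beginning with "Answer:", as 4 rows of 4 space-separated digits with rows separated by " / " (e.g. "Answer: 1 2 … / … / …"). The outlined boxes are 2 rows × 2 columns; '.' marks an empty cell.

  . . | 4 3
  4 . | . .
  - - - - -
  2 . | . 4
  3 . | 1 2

Step 1. [r3c2∈{1}] r3c2 is down to just 1, so r3c2=1.
Step 2. [r2c2∈{2,3}] 3 has one home in row 2: r2c2 ⇒ r2c2=3.
Step 3. [r2c3∈{2}] nothing but 2 survives at r2c3 ⇒ r2c3=2.
Step 4. [r3c3∈{3}] r3c3 has the single candidate 3. So r3c3=3.
Step 5. [r1c2∈{2}] r1c2's peers cover all but 2, so r1c2=2.
Step 6. [r1c1∈{1}] only 1 remains possible at r1c1, so r1c1=1.
Step 7. [r2c4∈{1}] r2c4 is down to just 1, so r2c4=1.
Step 8. [r4c2∈{4}] r4c2's peers cover all but 4. So r4c2=4.

Answer: 1 2 4 3 / 4 3 2 1 / 2 1 3 4 / 3 4 1 2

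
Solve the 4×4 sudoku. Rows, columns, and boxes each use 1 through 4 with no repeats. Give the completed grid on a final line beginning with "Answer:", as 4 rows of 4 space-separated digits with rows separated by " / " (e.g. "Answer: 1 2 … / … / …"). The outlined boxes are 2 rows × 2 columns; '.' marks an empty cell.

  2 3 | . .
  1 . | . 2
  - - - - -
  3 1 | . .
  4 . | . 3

Step 1. [r4c3∈{1,2}] row 4 places 1 nowhere but r4c3 ⇒ r4c3=1.
Step 2. [r1c3∈{4}] r1c3 has the single candidate 4, so r1c3=4.
Step 3. [r3c3∈{2}] r3c3's peers cover all but 2, so r3c3=2.
Step 4. [r2c2∈{4}] r2c2's peers cover all but 4. So r2c2=4.
Step 5. [r1c4∈{1}] r1c4's peers cover all but 1 ⇒ r1c4=1.
Step 6. [r3c4∈{4}] only 4 remains possible at r3c4 ⇒ r3c4=4.
Step 7. [r2c3∈{3}] nothing but 3 survives at r2c3, so r2c3=3.
Step 8. [r4c2∈{2}] r4c2 has the single candidate 2. So r4c2=2.

Answer: 2 3 4 1 / 1 4 3 2 / 3 1 2 4 / 4 2 1 3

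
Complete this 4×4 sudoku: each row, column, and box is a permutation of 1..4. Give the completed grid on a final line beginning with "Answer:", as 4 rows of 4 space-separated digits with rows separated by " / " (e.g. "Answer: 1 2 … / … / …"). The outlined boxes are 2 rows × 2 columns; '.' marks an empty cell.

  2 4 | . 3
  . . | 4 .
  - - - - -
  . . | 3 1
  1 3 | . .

Step 1. [r4c4∈{2,4}] in row 4, 4 fits only at r4c4, so r4c4=4.
Step 2. [r4c3∈{2}] only 2 remains possible at r4c3, so r4c3=2.
Step 3. [r2c4∈{2}] only 2 remains possible at r2c4. So r2c4=2.
Step 4. [r3c1∈{4}] nothing but 4 survives at r3c1 ⇒ r3c1=4.
Step 5. [r1c3∈{1}] r1c3 is down to just 1, so r1c3=1.
Step 6. [r2c1∈{3}] r2c1 is down to just 3, so r2c1=3.
Step 7. [r3c2∈{2}] r3c2 is down to just 2. So r3c2=2.
Step 8. [r2c2∈{1}] r2c2's peers cover all but 1 ⇒ r2c2=1.

Answer: 2 4 1 3 / 3 1 4 2 / 4 2 3 1 / 1 3 2 4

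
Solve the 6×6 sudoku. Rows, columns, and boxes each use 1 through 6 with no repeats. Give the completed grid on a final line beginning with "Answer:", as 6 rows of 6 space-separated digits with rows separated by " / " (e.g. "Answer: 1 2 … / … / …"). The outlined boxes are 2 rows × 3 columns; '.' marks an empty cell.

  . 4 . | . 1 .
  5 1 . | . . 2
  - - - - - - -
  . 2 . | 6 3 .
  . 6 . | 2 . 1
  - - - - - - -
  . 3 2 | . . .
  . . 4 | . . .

Step 1. [r6c2∈{5}] only 5 remains possible at r6c2, so r6c2=5.
Step 2. [r1c1∈{2,3,6}] row 1 places 2 nowhere but r1c1. So r1c1=2.
Step 3. [r4c1∈{3,4}] col 1 places 3 nowhere but r4c1. So r4c1=3.
Step 4. [r4c5∈{4,5}] 4 has one home in row 4: r4c5 ⇒ r4c5=4.
Step 5. [r2c5∈{6}] r2c5 has the single candidate 6. So r2c5=6.
Step 6. [r3c6∈{5}] only 5 remains possible at r3c6. So r3c6=5.
Step 7. [r1c6∈{3}] r1c6 is down to just 3. So r1c6=3.
Step 8. [r6c6∈{6}] nothing but 6 survives at r6c6 ⇒ r6c6=6.
Step 9. [r6c1∈{1}] only 1 remains possible at r6c1. So r6c1=1.
Step 10. [r5c4∈{1,4,5}] in row 5, 1 fits only at r5c4, so r5c4=1.
Step 11. [r5c1∈{6}] r5c1 has the single candidate 6. So r5c1=6.
Step 12. [r2c4∈{4}] nothing but 4 survives at r2c4. So r2c4=4.
Step 13. [r6c5∈{2}] only 2 remains possible at r6c5. So r6c5=2.
Step 14. [r6c4∈{3}] only 3 remains possible at r6c4. So r6c4=3.
Step 15. [r3c3∈{1}] nothing but 1 survives at r3c3, so r3c3=1.
Step 16. [r5c6∈{4}] r5c6's peers cover all but 4, so r5c6=4.
Step 17. [r1c4∈{5}] only 5 remains possible at r1c4 ⇒ r1c4=5.
Step 18. [r4c3∈{5}] r4c3's peers cover all but 5. So r4c3=5.
Step 19. [r3c1∈{4}] only 4 remains possible at r3c1 ⇒ r3c1=4.
Step 20. [r1c3∈{6}] r1c3's peers cover all but 6 ⇒ r1c3=6.
Step 21. [r5c5∈{5}] r5c5 has the single candidate 5, so r5c5=5.
Step 22. [r2c3∈{3}] nothing but 3 survives at r2c3. So r2c3=3.

Answer: 2 4 6 5 1 3 / 5 1 3 4 6 2 / 4 2 1 6 3 5 / 3 6 5 2 4 1 / 6 3 2 1 5 4 / 1 5 4 3 2 6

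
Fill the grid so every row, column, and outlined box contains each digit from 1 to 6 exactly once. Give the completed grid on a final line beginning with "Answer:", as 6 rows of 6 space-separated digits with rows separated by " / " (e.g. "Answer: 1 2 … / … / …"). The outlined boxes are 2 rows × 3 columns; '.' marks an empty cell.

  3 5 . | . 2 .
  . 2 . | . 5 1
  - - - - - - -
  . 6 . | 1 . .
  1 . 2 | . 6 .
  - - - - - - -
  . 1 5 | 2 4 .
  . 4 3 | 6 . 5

Step 1. [r1c4∈{4}] only 4 remains possible at r1c4, so r1c4=4.
Step 2. [r3c5∈{3}] r3c5 is down to just 3. So r3c5=3.
Step 3. [r3c3∈{4}] r3c3 has the single candidate 4. So r3c3=4.
Step 4. [r2c3∈{6}] r2c3 has the single candidate 6. So r2c3=6.
Step 5. [r4c2∈{3}] only 3 remains possible at r4c2, so r4c2=3.
Step 6. [r4c6∈{4}] only 4 remains possible at r4c6. So r4c6=4.
Step 7. [r2c4∈{3}] only 3 remains possible at r2c4 ⇒ r2c4=3.
Step 8. [r1c3∈{1}] nothing but 1 survives at r1c3 ⇒ r1c3=1.
Step 9. [r3c1∈{5}] r3c1 has the single candidate 5. So r3c1=5.
Step 10. [r3c6∈{2}] nothing but 2 survives at r3c6 ⇒ r3c6=2.
Step 11. [r6c1∈{2}] r6c1 is down to just 2, so r6c1=2.
Step 12. [r6c5∈{1}] only 1 remains possible at r6c5, so r6c5=1.
Step 13. [r5c6∈{3}] nothing but 3 survives at r5c6 ⇒ r5c6=3.
Step 14. [r1c6∈{6}] nothing but 6 survives at r1c6, so r1c6=6.
Step 15. [r5c1∈{6}] only 6 remains possible at r5c1 ⇒ r5c1=6.
Step 16. [r2c1∈{4}] r2c1 has the single candidate 4, so r2c1=4.
Step 17. [r4c4∈{5}] r4c4 has the single candidate 5, so r4c4=5.

Answer: 3 5 1 4 2 6 / 4 2 6 3 5 1 / 5 6 4 1 3 2 / 1 3 2 5 6 4 / 6 1 5 2 4 3 / 2 4 3 6 1 5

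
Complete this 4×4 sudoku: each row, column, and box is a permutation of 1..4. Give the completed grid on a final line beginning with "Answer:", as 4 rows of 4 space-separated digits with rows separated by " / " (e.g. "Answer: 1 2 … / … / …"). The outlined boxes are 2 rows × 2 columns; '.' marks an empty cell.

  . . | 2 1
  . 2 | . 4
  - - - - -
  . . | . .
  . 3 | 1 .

Step 1. [r4c1∈{2,4}] across row 4, 4 lands solely at r4c1 ⇒ r4c1=4.
Step 2. [r2c1∈{1,3}] 1 has one home in row 2: r2c1, so r2c1=1.
Step 3. [r3c4∈{2,3}] across col 4, 3 lands solely at r3c4 ⇒ r3c4=3.
Step 4. [r3c3∈{4}] r3c3 has the single candidate 4, so r3c3=4.
Step 5. [r1c2∈{4}] nothing but 4 survives at r1c2 ⇒ r1c2=4.
Step 6. [r2c3∈{3}] nothing but 3 survives at r2c3, so r2c3=3.
Step 7. [r4c4∈{2}] nothing but 2 survives at r4c4, so r4c4=2.
Step 8. [r3c1∈{2}] r3c1 has the single candidate 2. So r3c1=2.
Step 9. [r1c1∈{3}] nothing but 3 survives at r1c1, so r1c1=3.
Step 10. [r3c2∈{1}] r3c2 is down to just 1 ⇒ r3c2=1.

Answer: 3 4 2 1 / 1 2 3 4 / 2 1 4 3 / 4 3 1 2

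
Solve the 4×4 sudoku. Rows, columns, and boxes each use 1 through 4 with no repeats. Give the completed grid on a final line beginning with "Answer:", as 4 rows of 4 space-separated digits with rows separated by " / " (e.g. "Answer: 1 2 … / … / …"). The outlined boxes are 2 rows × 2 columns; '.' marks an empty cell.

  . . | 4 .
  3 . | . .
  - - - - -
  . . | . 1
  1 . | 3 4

Step 1. [r1c1∈{2}] r1c1 has the single candidate 2. So r1c1=2.
Step 2. [r2c2∈{1,4}] row 2 places 4 nowhere but r2c2. So r2c2=4.
Step 3. [r3c3∈{2}] only 2 remains possible at r3c3, so r3c3=2.
Step 4. [r2c4∈{2}] only 2 remains possible at r2c4, so r2c4=2.
Step 5. [r3c1∈{4}] r3c1 has the single candidate 4, so r3c1=4.
Step 6. [r4c2∈{2}] r4c2's peers cover all but 2, so r4c2=2.
Step 7. [r2c3∈{1}] r2c3's peers cover all but 1, so r2c3=1.
Step 8. [r1c4∈{3}] r1c4's peers cover all but 3. So r1c4=3.
Step 9. [r1c2∈{1}] r1c2 is down to just 1. So r1c2=1.
Step 10. [r3c2∈{3}] r3c2 is down to just 3 ⇒ r3c2=3.

Answer: 2 1 4 3 / 3 4 1 2 / 4 3 2 1 / 1 2 3 4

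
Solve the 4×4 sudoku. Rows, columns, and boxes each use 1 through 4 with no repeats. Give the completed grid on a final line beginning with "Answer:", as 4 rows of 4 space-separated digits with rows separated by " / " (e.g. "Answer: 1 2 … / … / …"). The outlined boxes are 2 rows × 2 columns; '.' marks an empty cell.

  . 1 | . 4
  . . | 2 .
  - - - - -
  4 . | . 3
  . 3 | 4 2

Step 1. [r1c3∈{3}] nothing but 3 survives at r1c3, so r1c3=3.
Step 2. [r4c1∈{1}] r4c1's peers cover all but 1 ⇒ r4c1=1.
Step 3. [r1c1∈{2}] r1c1's peers cover all but 2 ⇒ r1c1=2.
Step 4. [r2c2∈{4}] r2c2's peers cover all but 4 ⇒ r2c2=4.
Step 5. [r3c3∈{1}] r3c3's peers cover all but 1, so r3c3=1.
Step 6. [r2c4∈{1}] r2c4 is down to just 1 ⇒ r2c4=1.
Step 7. [r2c1∈{3}] only 3 remains possible at r2c1, so r2c1=3.
Step 8. [r3c2∈{2}] r3c2's peers cover all but 2 ⇒ r3c2=2.

Answer: 2 1 3 4 / 3 4 2 1 / 4 2 1 3 / 1 3 4 2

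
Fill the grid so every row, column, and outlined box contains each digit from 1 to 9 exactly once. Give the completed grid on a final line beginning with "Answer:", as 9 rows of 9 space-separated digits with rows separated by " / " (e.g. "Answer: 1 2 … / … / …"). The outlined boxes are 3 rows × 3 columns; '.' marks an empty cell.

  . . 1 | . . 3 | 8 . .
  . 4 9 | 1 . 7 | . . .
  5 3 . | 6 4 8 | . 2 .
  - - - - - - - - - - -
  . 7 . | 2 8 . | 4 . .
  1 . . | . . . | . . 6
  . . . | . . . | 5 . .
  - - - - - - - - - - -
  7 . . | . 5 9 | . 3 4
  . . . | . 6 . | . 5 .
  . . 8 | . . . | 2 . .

Step 1. [r6c9∈{1,2,3,7,8,9}] 2 has one home in col 9: r6c9 ⇒ r6c9=2.
Step 2. [r8c6∈{1,2,4}] across col 6, 2 lands solely at r8c6 ⇒ r8c6=2.
Step 3. [r2c8∈{6}] nothing but 6 survives at r2c8 ⇒ r2c8=6.
Step 4. [r9c2∈{1,5,6,9}] across row 9, 5 lands solely at r9c2 ⇒ r9c2=5.
Step 5. [r9c1∈{3,4,6,9}] r9c1 is the only open cell in row 9 admitting 6 ⇒ r9c1=6.
Step 6. [r8c9∈{1,7,8,9}] 8 has one home in col 9: r8c9. So r8c9=8.
Step 7. [r1c4∈{5,9}] 5 has one home in box 2: r1c4 ⇒ r1c4=5.
Step 8. [r1c5∈{2,9}] across box 2, 9 lands solely at r1c5 ⇒ r1c5=9.
Step 9. [r1c9∈{7}] r1c9's peers cover all but 7. So r1c9=7.
Step 10. [r2c7∈{3}] nothing but 3 survives at r2c7. So r2c7=3.
Step 11. [r4c9∈{1,3,9}] col 9 places 3 nowhere but r4c9. So r4c9=3.
Step 12. [r4c1∈{9}] r4c1's peers cover all but 9. So r4c1=9.
Step 13. [r4c8∈{1}] nothing but 1 survives at r4c8, so r4c8=1.
Step 14. [r2c1∈{2,8}] in row 2, 8 fits only at r2c1. So r2c1=8.
Step 15. [r7c3∈{2}] nothing but 2 survives at r7c3. So r7c3=2.
Step 16. [r5c2∈{2,8}] 2 has one home in row 5: r5c2 ⇒ r5c2=2.
Step 17. [r5c8∈{7,8,9}] r5c8 is the only open cell in row 5 admitting 8 ⇒ r5c8=8.
Step 18. [r8c2∈{1,9}] col 2 places 9 nowhere but r8c2 ⇒ r8c2=9.
Step 19. [r8c7∈{1,7}] row 8 places 1 nowhere but r8c7, so r8c7=1.
Step 20. [r8c4∈{3,4,7}] 7 has one home in row 8: r8c4 ⇒ r8c4=7.
Step 21. [r5c7∈{7,9}] r5c7 is the only open cell in col 7 admitting 7. So r5c7=7.
Step 22. [r5c5∈{3}] only 3 remains possible at r5c5. So r5c5=3.
Step 23. [r6c8∈{9}] only 9 remains possible at r6c8. So r6c8=9.
Step 24. [r6c4∈{4}] only 4 remains possible at r6c4. So r6c4=4.
Step 25. [r6c1∈{3}] r6c1 has the single candidate 3 ⇒ r6c1=3.
Step 26. [r6c3∈{6}] nothing but 6 survives at r6c3, so r6c3=6.
Step 27. [r4c3∈{5}] nothing but 5 survives at r4c3, so r4c3=5.
Step 28. [r6c6∈{1}] only 1 remains possible at r6c6, so r6c6=1.
Step 29. [r8c1∈{4}] only 4 remains possible at r8c1. So r8c1=4.
Step 30. [r3c9∈{1,9}] 1 has one home in row 3: r3c9. So r3c9=1.
Step 31. [r7c4∈{8}] r7c4 is down to just 8 ⇒ r7c4=8.
Step 32. [r9c4∈{3}] r9c4 is down to just 3. So r9c4=3.
Step 33. [r8c3∈{3}] r8c3 is down to just 3. So r8c3=3.
Step 34. [r9c8∈{7}] r9c8 has the single candidate 7. So r9c8=7.
Step 35. [r7c2∈{1}] r7c2 has the single candidate 1 ⇒ r7c2=1.
Step 36. [r3c3∈{7}] r3c3's peers cover all but 7. So r3c3=7.
Step 37. [r5c4∈{9}] only 9 remains possible at r5c4. So r5c4=9.
Step 38. [r2c9∈{5}] r2c9 is down to just 5, so r2c9=5.
Step 39. [r9c5∈{1}] r9c5's peers cover all but 1. So r9c5=1.
Step 40. [r1c1∈{2}] only 2 remains possible at r1c1, so r1c1=2.
Step 41. [r5c3∈{4}] nothing but 4 survives at r5c3, so r5c3=4.
Step 42. [r5c6∈{5}] only 5 remains possible at r5c6. So r5c6=5.
Step 43. [r2c5∈{2}] r2c5 has the single candidate 2 ⇒ r2c5=2.
Step 44. [r3c7∈{9}] r3c7 has the single candidate 9 ⇒ r3c7=9.
Step 45. [r9c6∈{4}] r9c6's peers cover all but 4. So r9c6=4.
Step 46. [r9c9∈{9}] r9c9 has the single candidate 9 ⇒ r9c9=9.
Step 47. [r7c7∈{6}] nothing but 6 survives at r7c7, so r7c7=6.
Step 48. [r6c2∈{8}] r6c2 is down to just 8, so r6c2=8.
Step 49. [r1c8∈{4}] nothing but 4 survives at r1c8, so r1c8=4.
Step 50. [r6c5∈{7}] r6c5 is down to just 7. So r6c5=7.
Step 51. [r4c6∈{6}] nothing but 6 survives at r4c6 ⇒ r4c6=6.
Step 52. [r1c2∈{6}] only 6 remains possible at r1c2 ⇒ r1c2=6.

Answer: 2 6 1 5 9 3 8 4 7 / 8 4 9 1 2 7 3 6 5 / 5 3 7 6 4 8 9 2 1 / 9 7 5 2 8 6 4 1 3 / 1 2 4 9 3 5 7 8 6 / 3 8 6 4 7 1 5 9 2 / 7 1 2 8 5 9 6 3 4 / 4 9 3 7 6 2 1 5 8 / 6 5 8 3 1 4 2 7 9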